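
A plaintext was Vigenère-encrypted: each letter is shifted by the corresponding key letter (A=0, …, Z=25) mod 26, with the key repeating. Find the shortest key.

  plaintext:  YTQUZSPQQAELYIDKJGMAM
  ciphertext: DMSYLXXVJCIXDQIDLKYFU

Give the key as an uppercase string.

  i= 0: D-Y =  5 → F
  i= 1: M-T = 19 → T
  i= 2: S-Q =  2 → C
  i= 3: Y-U =  4 → E
  i= 4: L-Z = 12 → M
  i= 5: X-S =  5 → F
  i= 6: X-P =  8 → I
  i= 7: V-Q =  5 → F
  i= 8: J-Q = 19 → T
  i= 9: C-A =  2 → C
  i=10: I-E =  4 → E
  i=11: X-L = 12 → M
  i=12: D-Y =  5 → F
  i=13: Q-I =  8 → I
  i=14: I-D =  5 → F
  i=15: D-K = 19 → T
  i=16: L-J =  2 → C
  i=17: K-G =  4 → E
  i=18: Y-M = 12 → M
  i=19: F-A =  5 → F
  i=20: U-M =  8 → I
  shifts repeat with period 7: FTCEMFI

FTCEMFI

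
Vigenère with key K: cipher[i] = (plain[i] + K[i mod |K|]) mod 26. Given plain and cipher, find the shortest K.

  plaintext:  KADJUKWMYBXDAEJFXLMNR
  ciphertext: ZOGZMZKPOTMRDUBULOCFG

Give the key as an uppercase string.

  i= 0: Z-K = 15 → P
  i= 1: O-A = 14 → O
  i= 2: G-D =  3 → D
  i= 3: Z-J = 16 → Q
  i= 4: M-U = 18 → S
  i= 5: Z-K = 15 → P
  i= 6: K-W = 14 → O
  i= 7: P-M =  3 → D
  i= 8: O-Y = 16 → Q
  i= 9: T-B = 18 → S
  i=10: M-X = 15 → P
  i=11: R-D = 14 → O
  i=12: D-A =  3 → D
  i=13: U-E = 16 → Q
  i=14: B-J = 18 → S
  i=15: U-F = 15 → P
  i=16: L-X = 14 → O
  i=17: O-L =  3 → D
  i=18: C-M = 16 → Q
  i=19: F-N = 18 → S
  i=20: G-R = 15 → P
  shifts repeat with period 5: PODQS

PODQS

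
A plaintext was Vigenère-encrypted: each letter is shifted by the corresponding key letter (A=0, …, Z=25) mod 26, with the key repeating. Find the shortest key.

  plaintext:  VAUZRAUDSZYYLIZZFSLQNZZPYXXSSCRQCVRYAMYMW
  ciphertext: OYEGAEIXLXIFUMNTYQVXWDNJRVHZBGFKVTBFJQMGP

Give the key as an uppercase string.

  i= 0: O-V = 19 → T
  i= 1: Y-A = 24 → Y
  i= 2: E-U = 10 → K
  i= 3: G-Z =  7 → H
  i= 4: A-R =  9 → J
  i= 5: E-A =  4 → E
  i= 6: I-U = 14 → O
  i= 7: X-D = 20 → U
  i= 8: L-S = 19 → T
  i= 9: X-Z = 24 → Y
  i=10: I-Y = 10 → K
  i=11: F-Y =  7 → H
  i=12: U-L =  9 → J
  i=13: M-I =  4 → E
  i=14: N-Z = 14 → O
  i=15: T-Z = 20 → U
  i=16: Y-F = 19 → T
  i=17: Q-S = 24 → Y
  i=18: V-L = 10 → K
  i=19: X-Q =  7 → H
  i=20: W-N =  9 → J
  i=21: D-Z =  4 → E
  i=22: N-Z = 14 → O
  i=23: J-P = 20 → U
  i=24: R-Y = 19 → T
  i=25: V-X = 24 → Y
  i=26: H-X = 10 → K
  i=27: Z-S =  7 → H
  i=28: B-S =  9 → J
  i=29: G-C =  4 → E
  i=30: F-R = 14 → O
  i=31: K-Q = 20 → U
  i=32: V-C = 19 → T
  i=33: T-V = 24 → Y
  i=34: B-R = 10 → K
  i=35: F-Y =  7 → H
  i=36: J-A =  9 → J
  i=37: Q-M =  4 → E
  i=38: M-Y = 14 → O
  i=39: G-M = 20 → U
  i=40: P-W = 19 → T
  shifts repeat with period 8: TYKHJEOU

TYKHJEOU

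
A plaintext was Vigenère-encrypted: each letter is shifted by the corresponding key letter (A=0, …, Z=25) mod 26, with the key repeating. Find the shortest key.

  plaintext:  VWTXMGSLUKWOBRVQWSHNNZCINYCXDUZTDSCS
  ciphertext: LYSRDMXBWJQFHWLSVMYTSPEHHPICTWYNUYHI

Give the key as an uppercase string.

  i= 0: L-V = 16 → Q
  i= 1: Y-W =  2 → C
  i= 2: S-T = 25 → Z
  i= 3: R-X = 20 → U
  i= 4: D-M = 17 → R
  i= 5: M-G =  6 → G
  i= 6: X-S =  5 → F
  i= 7: B-L = 16 → Q
  i= 8: W-U =  2 → C
  i= 9: J-K = 25 → Z
  i=10: Q-W = 20 → U
  i=11: F-O = 17 → R
  i=12: H-B =  6 → G
  i=13: W-R =  5 → F
  i=14: L-V = 16 → Q
  i=15: S-Q =  2 → C
  i=16: V-W = 25 → Z
  i=17: M-S = 20 → U
  i=18: Y-H = 17 → R
  i=19: T-N =  6 → G
  i=20: S-N =  5 → F
  i=21: P-Z = 16 → Q
  i=22: E-C =  2 → C
  i=23: H-I = 25 → Z
  i=24: H-N = 20 → U
  i=25: P-Y = 17 → R
  i=26: I-C =  6 → G
  i=27: C-X =  5 → F
  i=28: T-D = 16 → Q
  i=29: W-U =  2 → C
  i=30: Y-Z = 25 → Z
  i=31: N-T = 20 → U
  i=32: U-D = 17 → R
  i=33: Y-S =  6 → G
  i=34: H-C =  5 → F
  i=35: I-S = 16 → Q
  shifts repeat with period 7: QCZURGF

QCZURGF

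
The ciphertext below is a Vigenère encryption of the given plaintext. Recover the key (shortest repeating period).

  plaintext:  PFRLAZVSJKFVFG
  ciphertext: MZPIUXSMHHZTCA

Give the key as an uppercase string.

XUY

  i= 0: M-P = 23 → X
  i= 1: Z-F = 20 → U
  i= 2: P-R = 24 → Y
  i= 3: I-L = 23 → X
  i= 4: U-A = 20 → U
  i= 5: X-Z = 24 → Y
  i= 6: S-V = 23 → X
  i= 7: M-S = 20 → U
  i= 8: H-J = 24 → Y
  i= 9: H-K = 23 → X
  i=10: Z-F = 20 → U
  i=11: T-V = 24 → Y
  i=12: C-F = 23 → X
  i=13: A-G = 20 → U
  shifts repeat with period 3: XUY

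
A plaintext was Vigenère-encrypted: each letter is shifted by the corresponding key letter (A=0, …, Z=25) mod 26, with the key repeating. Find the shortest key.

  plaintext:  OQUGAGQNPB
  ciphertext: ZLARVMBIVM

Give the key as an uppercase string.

LVG

  i= 0: Z-O = 11 → L
  i= 1: L-Q = 21 → V
  i= 2: A-U =  6 → G
  i= 3: R-G = 11 → L
  i= 4: V-A = 21 → V
  i= 5: M-G =  6 → G
  i= 6: B-Q = 11 → L
  i= 7: I-N = 21 → V
  i= 8: V-P =  6 → G
  i= 9: M-B = 11 → L
  shifts repeat with period 3: LVG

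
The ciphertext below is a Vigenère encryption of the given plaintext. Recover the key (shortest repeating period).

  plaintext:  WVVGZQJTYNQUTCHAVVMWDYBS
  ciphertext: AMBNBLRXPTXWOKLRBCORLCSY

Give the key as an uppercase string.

  i= 0: A-W =  4 → E
  i= 1: M-V = 17 → R
  i= 2: B-V =  6 → G
  i= 3: N-G =  7 → H
  i= 4: B-Z =  2 → C
  i= 5: L-Q = 21 → V
  i= 6: R-J =  8 → I
  i= 7: X-T =  4 → E
  i= 8: P-Y = 17 → R
  i= 9: T-N =  6 → G
  i=10: X-Q =  7 → H
  i=11: W-U =  2 → C
  i=12: O-T = 21 → V
  i=13: K-C =  8 → I
  i=14: L-H =  4 → E
  i=15: R-A = 17 → R
  i=16: B-V =  6 → G
  i=17: C-V =  7 → H
  i=18: O-M =  2 → C
  i=19: R-W = 21 → V
  i=20: L-D =  8 → I
  i=21: C-Y =  4 → E
  i=22: S-B = 17 → R
  i=23: Y-S =  6 → G
  shifts repeat with period 7: ERGHCVI

ERGHCVI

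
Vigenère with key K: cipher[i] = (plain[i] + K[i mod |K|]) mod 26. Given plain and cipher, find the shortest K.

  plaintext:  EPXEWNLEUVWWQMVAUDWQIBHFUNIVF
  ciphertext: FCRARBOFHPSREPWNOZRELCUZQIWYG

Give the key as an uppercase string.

BNUWVOD

  i= 0: F-E =  1 → B
  i= 1: C-P = 13 → N
  i= 2: R-X = 20 → U
  i= 3: A-E = 22 → W
  i= 4: R-W = 21 → V
  i= 5: B-N = 14 → O
  i= 6: O-L =  3 → D
  i= 7: F-E =  1 → B
  i= 8: H-U = 13 → N
  i= 9: P-V = 20 → U
  i=10: S-W = 22 → W
  i=11: R-W = 21 → V
  i=12: E-Q = 14 → O
  i=13: P-M =  3 → D
  i=14: W-V =  1 → B
  i=15: N-A = 13 → N
  i=16: O-U = 20 → U
  i=17: Z-D = 22 → W
  i=18: R-W = 21 → V
  i=19: E-Q = 14 → O
  i=20: L-I =  3 → D
  i=21: C-B =  1 → B
  i=22: U-H = 13 → N
  i=23: Z-F = 20 → U
  i=24: Q-U = 22 → W
  i=25: I-N = 21 → V
  i=26: W-I = 14 → O
  i=27: Y-V =  3 → D
  i=28: G-F =  1 → B
  shifts repeat with period 7: BNUWVOD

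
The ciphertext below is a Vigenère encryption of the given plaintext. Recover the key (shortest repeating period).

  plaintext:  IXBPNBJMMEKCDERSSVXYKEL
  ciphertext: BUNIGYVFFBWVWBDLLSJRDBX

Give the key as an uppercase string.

TXMT

  i= 0: B-I = 19 → T
  i= 1: U-X = 23 → X
  i= 2: N-B = 12 → M
  i= 3: I-P = 19 → T
  i= 4: G-N = 19 → T
  i= 5: Y-B = 23 → X
  i= 6: V-J = 12 → M
  i= 7: F-M = 19 → T
  i= 8: F-M = 19 → T
  i= 9: B-E = 23 → X
  i=10: W-K = 12 → M
  i=11: V-C = 19 → T
  i=12: W-D = 19 → T
  i=13: B-E = 23 → X
  i=14: D-R = 12 → M
  i=15: L-S = 19 → T
  i=16: L-S = 19 → T
  i=17: S-V = 23 → X
  i=18: J-X = 12 → M
  i=19: R-Y = 19 → T
  i=20: D-K = 19 → T
  i=21: B-E = 23 → X
  i=22: X-L = 12 → M
  shifts repeat with period 4: TXMT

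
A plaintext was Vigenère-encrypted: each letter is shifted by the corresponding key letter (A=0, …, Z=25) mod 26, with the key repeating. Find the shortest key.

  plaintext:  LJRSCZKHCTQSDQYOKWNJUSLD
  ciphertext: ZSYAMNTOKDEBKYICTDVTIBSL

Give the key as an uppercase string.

  i= 0: Z-L = 14 → O
  i= 1: S-J =  9 → J
  i= 2: Y-R =  7 → H
  i= 3: A-S =  8 → I
  i= 4: M-C = 10 → K
  i= 5: N-Z = 14 → O
  i= 6: T-K =  9 → J
  i= 7: O-H =  7 → H
  i= 8: K-C =  8 → I
  i= 9: D-T = 10 → K
  i=10: E-Q = 14 → O
  i=11: B-S =  9 → J
  i=12: K-D =  7 → H
  i=13: Y-Q =  8 → I
  i=14: I-Y = 10 → K
  i=15: C-O = 14 → O
  i=16: T-K =  9 → J
  i=17: D-W =  7 → H
  i=18: V-N =  8 → I
  i=19: T-J = 10 → K
  i=20: I-U = 14 → O
  i=21: B-S =  9 → J
  i=22: S-L =  7 → H
  i=23: L-D =  8 → I
  shifts repeat with period 5: OJHIK

OJHIK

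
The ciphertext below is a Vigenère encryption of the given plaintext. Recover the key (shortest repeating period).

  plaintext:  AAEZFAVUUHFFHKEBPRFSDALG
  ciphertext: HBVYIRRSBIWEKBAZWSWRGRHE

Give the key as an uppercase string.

HBRZDRWY

  i= 0: H-A =  7 → H
  i= 1: B-A =  1 → B
  i= 2: V-E = 17 → R
  i= 3: Y-Z = 25 → Z
  i= 4: I-F =  3 → D
  i= 5: R-A = 17 → R
  i= 6: R-V = 22 → W
  i= 7: S-U = 24 → Y
  i= 8: B-U =  7 → H
  i= 9: I-H =  1 → B
  i=10: W-F = 17 → R
  i=11: E-F = 25 → Z
  i=12: K-H =  3 → D
  i=13: B-K = 17 → R
  i=14: A-E = 22 → W
  i=15: Z-B = 24 → Y
  i=16: W-P =  7 → H
  i=17: S-R =  1 → B
  i=18: W-F = 17 → R
  i=19: R-S = 25 → Z
  i=20: G-D =  3 → D
  i=21: R-A = 17 → R
  i=22: H-L = 22 → W
  i=23: E-G = 24 → Y
  shifts repeat with period 8: HBRZDRWY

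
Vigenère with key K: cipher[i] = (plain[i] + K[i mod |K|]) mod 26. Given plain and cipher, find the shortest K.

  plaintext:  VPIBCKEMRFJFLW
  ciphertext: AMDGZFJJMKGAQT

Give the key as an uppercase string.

FXV

  i= 0: A-V =  5 → F
  i= 1: M-P = 23 → X
  i= 2: D-I = 21 → V
  i= 3: G-B =  5 → F
  i= 4: Z-C = 23 → X
  i= 5: F-K = 21 → V
  i= 6: J-E =  5 → F
  i= 7: J-M = 23 → X
  i= 8: M-R = 21 → V
  i= 9: K-F =  5 → F
  i=10: G-J = 23 → X
  i=11: A-F = 21 → V
  i=12: Q-L =  5 → F
  i=13: T-W = 23 → X
  shifts repeat with period 3: FXV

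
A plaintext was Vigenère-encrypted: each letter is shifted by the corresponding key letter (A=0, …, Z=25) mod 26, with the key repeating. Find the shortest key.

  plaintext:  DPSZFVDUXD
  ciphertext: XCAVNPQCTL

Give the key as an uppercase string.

UNIWI

  i= 0: X-D = 20 → U
  i= 1: C-P = 13 → N
  i= 2: A-S =  8 → I
  i= 3: V-Z = 22 → W
  i= 4: N-F =  8 → I
  i= 5: P-V = 20 → U
  i= 6: Q-D = 13 → N
  i= 7: C-U =  8 → I
  i= 8: T-X = 22 → W
  i= 9: L-D =  8 → I
  shifts repeat with period 5: UNIWI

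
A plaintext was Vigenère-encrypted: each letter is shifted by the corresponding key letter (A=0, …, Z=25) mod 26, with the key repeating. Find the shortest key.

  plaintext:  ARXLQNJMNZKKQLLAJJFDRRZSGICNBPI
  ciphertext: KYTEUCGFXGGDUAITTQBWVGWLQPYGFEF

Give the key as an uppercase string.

  i= 0: K-A = 10 → K
  i= 1: Y-R =  7 → H
  i= 2: T-X = 22 → W
  i= 3: E-L = 19 → T
  i= 4: U-Q =  4 → E
  i= 5: C-N = 15 → P
  i= 6: G-J = 23 → X
  i= 7: F-M = 19 → T
  i= 8: X-N = 10 → K
  i= 9: G-Z =  7 → H
  i=10: G-K = 22 → W
  i=11: D-K = 19 → T
  i=12: U-Q =  4 → E
  i=13: A-L = 15 → P
  i=14: I-L = 23 → X
  i=15: T-A = 19 → T
  i=16: T-J = 10 → K
  i=17: Q-J =  7 → H
  i=18: B-F = 22 → W
  i=19: W-D = 19 → T
  i=20: V-R =  4 → E
  i=21: G-R = 15 → P
  i=22: W-Z = 23 → X
  i=23: L-S = 19 → T
  i=24: Q-G = 10 → K
  i=25: P-I =  7 → H
  i=26: Y-C = 22 → W
  i=27: G-N = 19 → T
  i=28: F-B =  4 → E
  i=29: E-P = 15 → P
  i=30: F-I = 23 → X
  shifts repeat with period 8: KHWTEPXT

KHWTEPXT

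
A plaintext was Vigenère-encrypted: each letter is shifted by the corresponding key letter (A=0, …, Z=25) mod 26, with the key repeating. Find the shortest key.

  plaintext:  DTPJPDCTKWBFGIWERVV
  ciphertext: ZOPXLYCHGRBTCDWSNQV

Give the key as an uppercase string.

WVAO

  i= 0: Z-D = 22 → W
  i= 1: O-T = 21 → V
  i= 2: P-P =  0 → A
  i= 3: X-J = 14 → O
  i= 4: L-P = 22 → W
  i= 5: Y-D = 21 → V
  i= 6: C-C =  0 → A
  i= 7: H-T = 14 → O
  i= 8: G-K = 22 → W
  i= 9: R-W = 21 → V
  i=10: B-B =  0 → A
  i=11: T-F = 14 → O
  i=12: C-G = 22 → W
  i=13: D-I = 21 → V
  i=14: W-W =  0 → A
  i=15: S-E = 14 → O
  i=16: N-R = 22 → W
  i=17: Q-V = 21 → V
  i=18: V-V =  0 → A
  shifts repeat with period 4: WVAO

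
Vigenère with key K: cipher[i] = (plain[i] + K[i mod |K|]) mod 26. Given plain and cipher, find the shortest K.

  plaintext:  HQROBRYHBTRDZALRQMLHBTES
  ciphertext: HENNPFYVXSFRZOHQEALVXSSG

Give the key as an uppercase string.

  i= 0: H-H =  0 → A
  i= 1: E-Q = 14 → O
  i= 2: N-R = 22 → W
  i= 3: N-O = 25 → Z
  i= 4: P-B = 14 → O
  i= 5: F-R = 14 → O
  i= 6: Y-Y =  0 → A
  i= 7: V-H = 14 → O
  i= 8: X-B = 22 → W
  i= 9: S-T = 25 → Z
  i=10: F-R = 14 → O
  i=11: R-D = 14 → O
  i=12: Z-Z =  0 → A
  i=13: O-A = 14 → O
  i=14: H-L = 22 → W
  i=15: Q-R = 25 → Z
  i=16: E-Q = 14 → O
  i=17: A-M = 14 → O
  i=18: L-L =  0 → A
  i=19: V-H = 14 → O
  i=20: X-B = 22 → W
  i=21: S-T = 25 → Z
  i=22: S-E = 14 → O
  i=23: G-S = 14 → O
  shifts repeat with period 6: AOWZOO

AOWZOO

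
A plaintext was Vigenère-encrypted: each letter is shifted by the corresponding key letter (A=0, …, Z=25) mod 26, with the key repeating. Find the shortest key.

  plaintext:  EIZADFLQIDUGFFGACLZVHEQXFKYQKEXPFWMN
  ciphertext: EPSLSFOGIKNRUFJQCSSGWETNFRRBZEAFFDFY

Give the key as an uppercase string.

AHTLPADQ

  i= 0: E-E =  0 → A
  i= 1: P-I =  7 → H
  i= 2: S-Z = 19 → T
  i= 3: L-A = 11 → L
  i= 4: S-D = 15 → P
  i= 5: F-F =  0 → A
  i= 6: O-L =  3 → D
  i= 7: G-Q = 16 → Q
  i= 8: I-I =  0 → A
  i= 9: K-D =  7 → H
  i=10: N-U = 19 → T
  i=11: R-G = 11 → L
  i=12: U-F = 15 → P
  i=13: F-F =  0 → A
  i=14: J-G =  3 → D
  i=15: Q-A = 16 → Q
  i=16: C-C =  0 → A
  i=17: S-L =  7 → H
  i=18: S-Z = 19 → T
  i=19: G-V = 11 → L
  i=20: W-H = 15 → P
  i=21: E-E =  0 → A
  i=22: T-Q =  3 → D
  i=23: N-X = 16 → Q
  i=24: F-F =  0 → A
  i=25: R-K =  7 → H
  i=26: R-Y = 19 → T
  i=27: B-Q = 11 → L
  i=28: Z-K = 15 → P
  i=29: E-E =  0 → A
  i=30: A-X =  3 → D
  i=31: F-P = 16 → Q
  i=32: F-F =  0 → A
  i=33: D-W =  7 → H
  i=34: F-M = 19 → T
  i=35: Y-N = 11 → L
  shifts repeat with period 8: AHTLPADQ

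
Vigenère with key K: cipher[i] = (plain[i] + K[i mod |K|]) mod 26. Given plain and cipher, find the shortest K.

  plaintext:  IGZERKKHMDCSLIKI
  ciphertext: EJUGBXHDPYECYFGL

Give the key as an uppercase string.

WDVCKNX

  i= 0: E-I = 22 → W
  i= 1: J-G =  3 → D
  i= 2: U-Z = 21 → V
  i= 3: G-E =  2 → C
  i= 4: B-R = 10 → K
  i= 5: X-K = 13 → N
  i= 6: H-K = 23 → X
  i= 7: D-H = 22 → W
  i= 8: P-M =  3 → D
  i= 9: Y-D = 21 → V
  i=10: E-C =  2 → C
  i=11: C-S = 10 → K
  i=12: Y-L = 13 → N
  i=13: F-I = 23 → X
  i=14: G-K = 22 → W
  i=15: L-I =  3 → D
  shifts repeat with period 7: WDVCKNX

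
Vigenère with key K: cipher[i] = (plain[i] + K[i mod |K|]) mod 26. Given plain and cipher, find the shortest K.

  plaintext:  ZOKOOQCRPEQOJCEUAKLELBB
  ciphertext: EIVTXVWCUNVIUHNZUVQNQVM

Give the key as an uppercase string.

  i= 0: E-Z =  5 → F
  i= 1: I-O = 20 → U
  i= 2: V-K = 11 → L
  i= 3: T-O =  5 → F
  i= 4: X-O =  9 → J
  i= 5: V-Q =  5 → F
  i= 6: W-C = 20 → U
  i= 7: C-R = 11 → L
  i= 8: U-P =  5 → F
  i= 9: N-E =  9 → J
  i=10: V-Q =  5 → F
  i=11: I-O = 20 → U
  i=12: U-J = 11 → L
  i=13: H-C =  5 → F
  i=14: N-E =  9 → J
  i=15: Z-U =  5 → F
  i=16: U-A = 20 → U
  i=17: V-K = 11 → L
  i=18: Q-L =  5 → F
  i=19: N-E =  9 → J
  i=20: Q-L =  5 → F
  i=21: V-B = 20 → U
  i=22: M-B = 11 → L
  shifts repeat with period 5: FULFJ

FULFJ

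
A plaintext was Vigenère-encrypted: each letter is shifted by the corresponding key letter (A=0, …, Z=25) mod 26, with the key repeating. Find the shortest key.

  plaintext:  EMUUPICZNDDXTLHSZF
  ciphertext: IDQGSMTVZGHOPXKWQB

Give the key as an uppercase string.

ERWMD

  i= 0: I-E =  4 → E
  i= 1: D-M = 17 → R
  i= 2: Q-U = 22 → W
  i= 3: G-U = 12 → M
  i= 4: S-P =  3 → D
  i= 5: M-I =  4 → E
  i= 6: T-C = 17 → R
  i= 7: V-Z = 22 → W
  i= 8: Z-N = 12 → M
  i= 9: G-D =  3 → D
  i=10: H-D =  4 → E
  i=11: O-X = 17 → R
  i=12: P-T = 22 → W
  i=13: X-L = 12 → M
  i=14: K-H =  3 → D
  i=15: W-S =  4 → E
  i=16: Q-Z = 17 → R
  i=17: B-F = 22 → W
  shifts repeat with period 5: ERWMD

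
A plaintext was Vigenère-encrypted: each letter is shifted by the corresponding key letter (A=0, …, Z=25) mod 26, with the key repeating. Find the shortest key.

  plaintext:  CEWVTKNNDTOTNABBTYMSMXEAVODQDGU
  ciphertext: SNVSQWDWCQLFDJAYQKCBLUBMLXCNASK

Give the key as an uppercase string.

  i= 0: S-C = 16 → Q
  i= 1: N-E =  9 → J
  i= 2: V-W = 25 → Z
  i= 3: S-V = 23 → X
  i= 4: Q-T = 23 → X
  i= 5: W-K = 12 → M
  i= 6: D-N = 16 → Q
  i= 7: W-N =  9 → J
  i= 8: C-D = 25 → Z
  i= 9: Q-T = 23 → X
  i=10: L-O = 23 → X
  i=11: F-T = 12 → M
  i=12: D-N = 16 → Q
  i=13: J-A =  9 → J
  i=14: A-B = 25 → Z
  i=15: Y-B = 23 → X
  i=16: Q-T = 23 → X
  i=17: K-Y = 12 → M
  i=18: C-M = 16 → Q
  i=19: B-S =  9 → J
  i=20: L-M = 25 → Z
  i=21: U-X = 23 → X
  i=22: B-E = 23 → X
  i=23: M-A = 12 → M
  i=24: L-V = 16 → Q
  i=25: X-O =  9 → J
  i=26: C-D = 25 → Z
  i=27: N-Q = 23 → X
  i=28: A-D = 23 → X
  i=29: S-G = 12 → M
  i=30: K-U = 16 → Q
  shifts repeat with period 6: QJZXXM

QJZXXM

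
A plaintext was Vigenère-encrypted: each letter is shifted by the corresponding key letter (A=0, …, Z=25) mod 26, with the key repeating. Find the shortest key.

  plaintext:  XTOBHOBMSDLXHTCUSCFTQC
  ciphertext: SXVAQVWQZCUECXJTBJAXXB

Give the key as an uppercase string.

  i= 0: S-X = 21 → V
  i= 1: X-T =  4 → E
  i= 2: V-O =  7 → H
  i= 3: A-B = 25 → Z
  i= 4: Q-H =  9 → J
  i= 5: V-O =  7 → H
  i= 6: W-B = 21 → V
  i= 7: Q-M =  4 → E
  i= 8: Z-S =  7 → H
  i= 9: C-D = 25 → Z
  i=10: U-L =  9 → J
  i=11: E-X =  7 → H
  i=12: C-H = 21 → V
  i=13: X-T =  4 → E
  i=14: J-C =  7 → H
  i=15: T-U = 25 → Z
  i=16: B-S =  9 → J
  i=17: J-C =  7 → H
  i=18: A-F = 21 → V
  i=19: X-T =  4 → E
  i=20: X-Q =  7 → H
  i=21: B-C = 25 → Z
  shifts repeat with period 6: VEHZJH

VEHZJH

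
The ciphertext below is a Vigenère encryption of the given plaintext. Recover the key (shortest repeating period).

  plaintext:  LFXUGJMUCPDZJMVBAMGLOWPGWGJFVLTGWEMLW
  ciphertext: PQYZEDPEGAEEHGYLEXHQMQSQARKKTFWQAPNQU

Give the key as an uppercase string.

  i= 0: P-L =  4 → E
  i= 1: Q-F = 11 → L
  i= 2: Y-X =  1 → B
  i= 3: Z-U =  5 → F
  i= 4: E-G = 24 → Y
  i= 5: D-J = 20 → U
  i= 6: P-M =  3 → D
  i= 7: E-U = 10 → K
  i= 8: G-C =  4 → E
  i= 9: A-P = 11 → L
  i=10: E-D =  1 → B
  i=11: E-Z =  5 → F
  i=12: H-J = 24 → Y
  i=13: G-M = 20 → U
  i=14: Y-V =  3 → D
  i=15: L-B = 10 → K
  i=16: E-A =  4 → E
  i=17: X-M = 11 → L
  i=18: H-G =  1 → B
  i=19: Q-L =  5 → F
  i=20: M-O = 24 → Y
  i=21: Q-W = 20 → U
  i=22: S-P =  3 → D
  i=23: Q-G = 10 → K
  i=24: A-W =  4 → E
  i=25: R-G = 11 → L
  i=26: K-J =  1 → B
  i=27: K-F =  5 → F
  i=28: T-V = 24 → Y
  i=29: F-L = 20 → U
  i=30: W-T =  3 → D
  i=31: Q-G = 10 → K
  i=32: A-W =  4 → E
  i=33: P-E = 11 → L
  i=34: N-M =  1 → B
  i=35: Q-L =  5 → F
  i=36: U-W = 24 → Y
  shifts repeat with period 8: ELBFYUDK

ELBFYUDK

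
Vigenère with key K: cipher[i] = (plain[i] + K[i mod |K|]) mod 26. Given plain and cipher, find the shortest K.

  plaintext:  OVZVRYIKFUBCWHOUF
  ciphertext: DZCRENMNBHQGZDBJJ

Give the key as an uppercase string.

  i= 0: D-O = 15 → P
  i= 1: Z-V =  4 → E
  i= 2: C-Z =  3 → D
  i= 3: R-V = 22 → W
  i= 4: E-R = 13 → N
  i= 5: N-Y = 15 → P
  i= 6: M-I =  4 → E
  i= 7: N-K =  3 → D
  i= 8: B-F = 22 → W
  i= 9: H-U = 13 → N
  i=10: Q-B = 15 → P
  i=11: G-C =  4 → E
  i=12: Z-W =  3 → D
  i=13: D-H = 22 → W
  i=14: B-O = 13 → N
  i=15: J-U = 15 → P
  i=16: J-F =  4 → E
  shifts repeat with period 5: PEDWN

PEDWN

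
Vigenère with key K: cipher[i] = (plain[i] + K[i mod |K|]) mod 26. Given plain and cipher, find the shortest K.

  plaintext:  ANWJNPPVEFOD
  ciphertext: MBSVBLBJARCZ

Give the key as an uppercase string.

  i= 0: M-A = 12 → M
  i= 1: B-N = 14 → O
  i= 2: S-W = 22 → W
  i= 3: V-J = 12 → M
  i= 4: B-N = 14 → O
  i= 5: L-P = 22 → W
  i= 6: B-P = 12 → M
  i= 7: J-V = 14 → O
  i= 8: A-E = 22 → W
  i= 9: R-F = 12 → M
  i=10: C-O = 14 → O
  i=11: Z-D = 22 → W
  shifts repeat with period 3: MOW

MOW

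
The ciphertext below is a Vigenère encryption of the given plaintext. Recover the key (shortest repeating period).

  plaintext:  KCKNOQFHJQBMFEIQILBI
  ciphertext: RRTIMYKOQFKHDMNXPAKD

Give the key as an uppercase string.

HPJVYIFH

  i= 0: R-K =  7 → H
  i= 1: R-C = 15 → P
  i= 2: T-K =  9 → J
  i= 3: I-N = 21 → V
  i= 4: M-O = 24 → Y
  i= 5: Y-Q =  8 → I
  i= 6: K-F =  5 → F
  i= 7: O-H =  7 → H
  i= 8: Q-J =  7 → H
  i= 9: F-Q = 15 → P
  i=10: K-B =  9 → J
  i=11: H-M = 21 → V
  i=12: D-F = 24 → Y
  i=13: M-E =  8 → I
  i=14: N-I =  5 → F
  i=15: X-Q =  7 → H
  i=16: P-I =  7 → H
  i=17: A-L = 15 → P
  i=18: K-B =  9 → J
  i=19: D-I = 21 → V
  shifts repeat with period 8: HPJVYIFH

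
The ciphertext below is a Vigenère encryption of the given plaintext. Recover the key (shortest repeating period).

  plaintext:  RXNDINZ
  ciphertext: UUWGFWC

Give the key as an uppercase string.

  i= 0: U-R =  3 → D
  i= 1: U-X = 23 → X
  i= 2: W-N =  9 → J
  i= 3: G-D =  3 → D
  i= 4: F-I = 23 → X
  i= 5: W-N =  9 → J
  i= 6: C-Z =  3 → D
  shifts repeat with period 3: DXJ

DXJ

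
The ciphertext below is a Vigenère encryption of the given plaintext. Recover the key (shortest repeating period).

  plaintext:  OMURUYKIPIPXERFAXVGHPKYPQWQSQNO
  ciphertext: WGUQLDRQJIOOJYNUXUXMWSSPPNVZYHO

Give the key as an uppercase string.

IUAZRFH

  i= 0: W-O =  8 → I
  i= 1: G-M = 20 → U
  i= 2: U-U =  0 → A
  i= 3: Q-R = 25 → Z
  i= 4: L-U = 17 → R
  i= 5: D-Y =  5 → F
  i= 6: R-K =  7 → H
  i= 7: Q-I =  8 → I
  i= 8: J-P = 20 → U
  i= 9: I-I =  0 → A
  i=10: O-P = 25 → Z
  i=11: O-X = 17 → R
  i=12: J-E =  5 → F
  i=13: Y-R =  7 → H
  i=14: N-F =  8 → I
  i=15: U-A = 20 → U
  i=16: X-X =  0 → A
  i=17: U-V = 25 → Z
  i=18: X-G = 17 → R
  i=19: M-H =  5 → F
  i=20: W-P =  7 → H
  i=21: S-K =  8 → I
  i=22: S-Y = 20 → U
  i=23: P-P =  0 → A
  i=24: P-Q = 25 → Z
  i=25: N-W = 17 → R
  i=26: V-Q =  5 → F
  i=27: Z-S =  7 → H
  i=28: Y-Q =  8 → I
  i=29: H-N = 20 → U
  i=30: O-O =  0 → A
  shifts repeat with period 7: IUAZRFH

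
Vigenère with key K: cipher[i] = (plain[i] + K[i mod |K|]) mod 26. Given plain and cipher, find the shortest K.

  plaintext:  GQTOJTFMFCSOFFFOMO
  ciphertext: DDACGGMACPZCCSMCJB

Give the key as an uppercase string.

  i= 0: D-G = 23 → X
  i= 1: D-Q = 13 → N
  i= 2: A-T =  7 → H
  i= 3: C-O = 14 → O
  i= 4: G-J = 23 → X
  i= 5: G-T = 13 → N
  i= 6: M-F =  7 → H
  i= 7: A-M = 14 → O
  i= 8: C-F = 23 → X
  i= 9: P-C = 13 → N
  i=10: Z-S =  7 → H
  i=11: C-O = 14 → O
  i=12: C-F = 23 → X
  i=13: S-F = 13 → N
  i=14: M-F =  7 → H
  i=15: C-O = 14 → O
  i=16: J-M = 23 → X
  i=17: B-O = 13 → N
  shifts repeat with period 4: XNHO

XNHO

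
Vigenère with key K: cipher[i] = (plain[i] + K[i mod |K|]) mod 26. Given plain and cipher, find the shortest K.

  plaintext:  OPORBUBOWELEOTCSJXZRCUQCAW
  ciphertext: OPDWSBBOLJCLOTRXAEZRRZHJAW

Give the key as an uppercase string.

  i= 0: O-O =  0 → A
  i= 1: P-P =  0 → A
  i= 2: D-O = 15 → P
  i= 3: W-R =  5 → F
  i= 4: S-B = 17 → R
  i= 5: B-U =  7 → H
  i= 6: B-B =  0 → A
  i= 7: O-O =  0 → A
  i= 8: L-W = 15 → P
  i= 9: J-E =  5 → F
  i=10: C-L = 17 → R
  i=11: L-E =  7 → H
  i=12: O-O =  0 → A
  i=13: T-T =  0 → A
  i=14: R-C = 15 → P
  i=15: X-S =  5 → F
  i=16: A-J = 17 → R
  i=17: E-X =  7 → H
  i=18: Z-Z =  0 → A
  i=19: R-R =  0 → A
  i=20: R-C = 15 → P
  i=21: Z-U =  5 → F
  i=22: H-Q = 17 → R
  i=23: J-C =  7 → H
  i=24: A-A =  0 → A
  i=25: W-W =  0 → A
  shifts repeat with period 6: AAPFRH

AAPFRH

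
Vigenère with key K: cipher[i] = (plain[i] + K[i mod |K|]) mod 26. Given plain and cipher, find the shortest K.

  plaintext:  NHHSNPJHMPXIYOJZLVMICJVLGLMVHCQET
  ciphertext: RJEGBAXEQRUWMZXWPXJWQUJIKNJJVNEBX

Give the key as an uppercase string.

  i= 0: R-N =  4 → E
  i= 1: J-H =  2 → C
  i= 2: E-H = 23 → X
  i= 3: G-S = 14 → O
  i= 4: B-N = 14 → O
  i= 5: A-P = 11 → L
  i= 6: X-J = 14 → O
  i= 7: E-H = 23 → X
  i= 8: Q-M =  4 → E
  i= 9: R-P =  2 → C
  i=10: U-X = 23 → X
  i=11: W-I = 14 → O
  i=12: M-Y = 14 → O
  i=13: Z-O = 11 → L
  i=14: X-J = 14 → O
  i=15: W-Z = 23 → X
  i=16: P-L =  4 → E
  i=17: X-V =  2 → C
  i=18: J-M = 23 → X
  i=19: W-I = 14 → O
  i=20: Q-C = 14 → O
  i=21: U-J = 11 → L
  i=22: J-V = 14 → O
  i=23: I-L = 23 → X
  i=24: K-G =  4 → E
  i=25: N-L =  2 → C
  i=26: J-M = 23 → X
  i=27: J-V = 14 → O
  i=28: V-H = 14 → O
  i=29: N-C = 11 → L
  i=30: E-Q = 14 → O
  i=31: B-E = 23 → X
  i=32: X-T =  4 → E
  shifts repeat with period 8: ECXOOLOX

ECXOOLOX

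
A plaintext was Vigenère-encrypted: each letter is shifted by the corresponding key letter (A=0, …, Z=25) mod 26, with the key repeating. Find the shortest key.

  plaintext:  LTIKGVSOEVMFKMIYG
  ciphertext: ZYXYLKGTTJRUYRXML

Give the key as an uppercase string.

OFP

  i= 0: Z-L = 14 → O
  i= 1: Y-T =  5 → F
  i= 2: X-I = 15 → P
  i= 3: Y-K = 14 → O
  i= 4: L-G =  5 → F
  i= 5: K-V = 15 → P
  i= 6: G-S = 14 → O
  i= 7: T-O =  5 → F
  i= 8: T-E = 15 → P
  i= 9: J-V = 14 → O
  i=10: R-M =  5 → F
  i=11: U-F = 15 → P
  i=12: Y-K = 14 → O
  i=13: R-M =  5 → F
  i=14: X-I = 15 → P
  i=15: M-Y = 14 → O
  i=16: L-G =  5 → F
  shifts repeat with period 3: OFP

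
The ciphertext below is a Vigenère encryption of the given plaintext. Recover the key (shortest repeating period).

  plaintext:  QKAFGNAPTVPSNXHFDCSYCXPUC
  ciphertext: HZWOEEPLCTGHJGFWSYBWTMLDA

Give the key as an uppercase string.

RPWJY

  i= 0: H-Q = 17 → R
  i= 1: Z-K = 15 → P
  i= 2: W-A = 22 → W
  i= 3: O-F =  9 → J
  i= 4: E-G = 24 → Y
  i= 5: E-N = 17 → R
  i= 6: P-A = 15 → P
  i= 7: L-P = 22 → W
  i= 8: C-T =  9 → J
  i= 9: T-V = 24 → Y
  i=10: G-P = 17 → R
  i=11: H-S = 15 → P
  i=12: J-N = 22 → W
  i=13: G-X =  9 → J
  i=14: F-H = 24 → Y
  i=15: W-F = 17 → R
  i=16: S-D = 15 → P
  i=17: Y-C = 22 → W
  i=18: B-S =  9 → J
  i=19: W-Y = 24 → Y
  i=20: T-C = 17 → R
  i=21: M-X = 15 → P
  i=22: L-P = 22 → W
  i=23: D-U =  9 → J
  i=24: A-C = 24 → Y
  shifts repeat with period 5: RPWJY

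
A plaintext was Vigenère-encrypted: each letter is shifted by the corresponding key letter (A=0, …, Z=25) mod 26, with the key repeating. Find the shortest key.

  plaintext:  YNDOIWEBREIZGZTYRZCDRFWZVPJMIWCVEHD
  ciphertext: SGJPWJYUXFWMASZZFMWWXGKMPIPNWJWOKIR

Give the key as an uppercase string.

UTGBON

  i= 0: S-Y = 20 → U
  i= 1: G-N = 19 → T
  i= 2: J-D =  6 → G
  i= 3: P-O =  1 → B
  i= 4: W-I = 14 → O
  i= 5: J-W = 13 → N
  i= 6: Y-E = 20 → U
  i= 7: U-B = 19 → T
  i= 8: X-R =  6 → G
  i= 9: F-E =  1 → B
  i=10: W-I = 14 → O
  i=11: M-Z = 13 → N
  i=12: A-G = 20 → U
  i=13: S-Z = 19 → T
  i=14: Z-T =  6 → G
  i=15: Z-Y =  1 → B
  i=16: F-R = 14 → O
  i=17: M-Z = 13 → N
  i=18: W-C = 20 → U
  i=19: W-D = 19 → T
  i=20: X-R =  6 → G
  i=21: G-F =  1 → B
  i=22: K-W = 14 → O
  i=23: M-Z = 13 → N
  i=24: P-V = 20 → U
  i=25: I-P = 19 → T
  i=26: P-J =  6 → G
  i=27: N-M =  1 → B
  i=28: W-I = 14 → O
  i=29: J-W = 13 → N
  i=30: W-C = 20 → U
  i=31: O-V = 19 → T
  i=32: K-E =  6 → G
  i=33: I-H =  1 → B
  i=34: R-D = 14 → O
  shifts repeat with period 6: UTGBON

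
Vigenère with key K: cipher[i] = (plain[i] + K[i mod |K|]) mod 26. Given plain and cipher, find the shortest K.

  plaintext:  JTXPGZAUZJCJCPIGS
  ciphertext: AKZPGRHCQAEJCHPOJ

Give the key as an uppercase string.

RRCAASHI

  i= 0: A-J = 17 → R
  i= 1: K-T = 17 → R
  i= 2: Z-X =  2 → C
  i= 3: P-P =  0 → A
  i= 4: G-G =  0 → A
  i= 5: R-Z = 18 → S
  i= 6: H-A =  7 → H
  i= 7: C-U =  8 → I
  i= 8: Q-Z = 17 → R
  i= 9: A-J = 17 → R
  i=10: E-C =  2 → C
  i=11: J-J =  0 → A
  i=12: C-C =  0 → A
  i=13: H-P = 18 → S
  i=14: P-I =  7 → H
  i=15: O-G =  8 → I
  i=16: J-S = 17 → R
  shifts repeat with period 8: RRCAASHI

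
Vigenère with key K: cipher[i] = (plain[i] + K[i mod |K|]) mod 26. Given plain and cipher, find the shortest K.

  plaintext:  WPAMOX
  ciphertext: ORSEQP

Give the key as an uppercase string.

SCS

  i= 0: O-W = 18 → S
  i= 1: R-P =  2 → C
  i= 2: S-A = 18 → S
  i= 3: E-M = 18 → S
  i= 4: Q-O =  2 → C
  i= 5: P-X = 18 → S
  shifts repeat with period 3: SCS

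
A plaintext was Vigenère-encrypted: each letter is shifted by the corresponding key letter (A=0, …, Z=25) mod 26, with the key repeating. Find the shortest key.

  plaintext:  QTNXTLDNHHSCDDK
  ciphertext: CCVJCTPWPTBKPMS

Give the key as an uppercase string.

MJI

  i= 0: C-Q = 12 → M
  i= 1: C-T =  9 → J
  i= 2: V-N =  8 → I
  i= 3: J-X = 12 → M
  i= 4: C-T =  9 → J
  i= 5: T-L =  8 → I
  i= 6: P-D = 12 → M
  i= 7: W-N =  9 → J
  i= 8: P-H =  8 → I
  i= 9: T-H = 12 → M
  i=10: B-S =  9 → J
  i=11: K-C =  8 → I
  i=12: P-D = 12 → M
  i=13: M-D =  9 → J
  i=14: S-K =  8 → I
  shifts repeat with period 3: MJI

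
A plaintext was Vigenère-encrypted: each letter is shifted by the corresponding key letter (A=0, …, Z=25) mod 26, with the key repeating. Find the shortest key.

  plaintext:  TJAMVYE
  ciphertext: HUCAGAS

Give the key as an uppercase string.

  i= 0: H-T = 14 → O
  i= 1: U-J = 11 → L
  i= 2: C-A =  2 → C
  i= 3: A-M = 14 → O
  i= 4: G-V = 11 → L
  i= 5: A-Y =  2 → C
  i= 6: S-E = 14 → O
  shifts repeat with period 3: OLC

OLC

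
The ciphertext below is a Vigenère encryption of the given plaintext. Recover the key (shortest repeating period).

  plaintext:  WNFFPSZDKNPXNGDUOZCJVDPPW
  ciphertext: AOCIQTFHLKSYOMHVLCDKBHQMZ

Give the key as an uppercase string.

  i= 0: A-W =  4 → E
  i= 1: O-N =  1 → B
  i= 2: C-F = 23 → X
  i= 3: I-F =  3 → D
  i= 4: Q-P =  1 → B
  i= 5: T-S =  1 → B
  i= 6: F-Z =  6 → G
  i= 7: H-D =  4 → E
  i= 8: L-K =  1 → B
  i= 9: K-N = 23 → X
  i=10: S-P =  3 → D
  i=11: Y-X =  1 → B
  i=12: O-N =  1 → B
  i=13: M-G =  6 → G
  i=14: H-D =  4 → E
  i=15: V-U =  1 → B
  i=16: L-O = 23 → X
  i=17: C-Z =  3 → D
  i=18: D-C =  1 → B
  i=19: K-J =  1 → B
  i=20: B-V =  6 → G
  i=21: H-D =  4 → E
  i=22: Q-P =  1 → B
  i=23: M-P = 23 → X
  i=24: Z-W =  3 → D
  shifts repeat with period 7: EBXDBBG

EBXDBBG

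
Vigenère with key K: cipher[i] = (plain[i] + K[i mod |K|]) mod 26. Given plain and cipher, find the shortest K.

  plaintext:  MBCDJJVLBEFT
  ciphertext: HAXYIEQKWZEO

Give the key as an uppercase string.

  i= 0: H-M = 21 → V
  i= 1: A-B = 25 → Z
  i= 2: X-C = 21 → V
  i= 3: Y-D = 21 → V
  i= 4: I-J = 25 → Z
  i= 5: E-J = 21 → V
  i= 6: Q-V = 21 → V
  i= 7: K-L = 25 → Z
  i= 8: W-B = 21 → V
  i= 9: Z-E = 21 → V
  i=10: E-F = 25 → Z
  i=11: O-T = 21 → V
  shifts repeat with period 3: VZV

VZV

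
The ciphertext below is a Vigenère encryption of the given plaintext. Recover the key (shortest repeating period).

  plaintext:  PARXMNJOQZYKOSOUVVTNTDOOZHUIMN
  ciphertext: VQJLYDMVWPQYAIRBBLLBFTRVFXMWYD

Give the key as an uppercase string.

GQSOMQDH

  i= 0: V-P =  6 → G
  i= 1: Q-A = 16 → Q
  i= 2: J-R = 18 → S
  i= 3: L-X = 14 → O
  i= 4: Y-M = 12 → M
  i= 5: D-N = 16 → Q
  i= 6: M-J =  3 → D
  i= 7: V-O =  7 → H
  i= 8: W-Q =  6 → G
  i= 9: P-Z = 16 → Q
  i=10: Q-Y = 18 → S
  i=11: Y-K = 14 → O
  i=12: A-O = 12 → M
  i=13: I-S = 16 → Q
  i=14: R-O =  3 → D
  i=15: B-U =  7 → H
  i=16: B-V =  6 → G
  i=17: L-V = 16 → Q
  i=18: L-T = 18 → S
  i=19: B-N = 14 → O
  i=20: F-T = 12 → M
  i=21: T-D = 16 → Q
  i=22: R-O =  3 → D
  i=23: V-O =  7 → H
  i=24: F-Z =  6 → G
  i=25: X-H = 16 → Q
  i=26: M-U = 18 → S
  i=27: W-I = 14 → O
  i=28: Y-M = 12 → M
  i=29: D-N = 16 → Q
  shifts repeat with period 8: GQSOMQDH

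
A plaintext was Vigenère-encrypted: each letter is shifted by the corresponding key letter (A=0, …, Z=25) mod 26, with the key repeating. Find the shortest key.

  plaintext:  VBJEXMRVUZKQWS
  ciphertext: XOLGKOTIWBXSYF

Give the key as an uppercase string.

  i= 0: X-V =  2 → C
  i= 1: O-B = 13 → N
  i= 2: L-J =  2 → C
  i= 3: G-E =  2 → C
  i= 4: K-X = 13 → N
  i= 5: O-M =  2 → C
  i= 6: T-R =  2 → C
  i= 7: I-V = 13 → N
  i= 8: W-U =  2 → C
  i= 9: B-Z =  2 → C
  i=10: X-K = 13 → N
  i=11: S-Q =  2 → C
  i=12: Y-W =  2 → C
  i=13: F-S = 13 → N
  shifts repeat with period 3: CNC

CNC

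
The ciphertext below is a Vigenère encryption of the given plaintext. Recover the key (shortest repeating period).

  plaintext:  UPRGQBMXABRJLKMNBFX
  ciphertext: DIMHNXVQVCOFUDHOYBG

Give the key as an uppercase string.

  i= 0: D-U =  9 → J
  i= 1: I-P = 19 → T
  i= 2: M-R = 21 → V
  i= 3: H-G =  1 → B
  i= 4: N-Q = 23 → X
  i= 5: X-B = 22 → W
  i= 6: V-M =  9 → J
  i= 7: Q-X = 19 → T
  i= 8: V-A = 21 → V
  i= 9: C-B =  1 → B
  i=10: O-R = 23 → X
  i=11: F-J = 22 → W
  i=12: U-L =  9 → J
  i=13: D-K = 19 → T
  i=14: H-M = 21 → V
  i=15: O-N =  1 → B
  i=16: Y-B = 23 → X
  i=17: B-F = 22 → W
  i=18: G-X =  9 → J
  shifts repeat with period 6: JTVBXW

JTVBXW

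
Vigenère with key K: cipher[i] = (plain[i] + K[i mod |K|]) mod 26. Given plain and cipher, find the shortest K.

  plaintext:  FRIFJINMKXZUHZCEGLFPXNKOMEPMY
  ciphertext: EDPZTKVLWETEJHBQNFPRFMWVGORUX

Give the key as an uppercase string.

ZMHUKCI

  i= 0: E-F = 25 → Z
  i= 1: D-R = 12 → M
  i= 2: P-I =  7 → H
  i= 3: Z-F = 20 → U
  i= 4: T-J = 10 → K
  i= 5: K-I =  2 → C
  i= 6: V-N =  8 → I
  i= 7: L-M = 25 → Z
  i= 8: W-K = 12 → M
  i= 9: E-X =  7 → H
  i=10: T-Z = 20 → U
  i=11: E-U = 10 → K
  i=12: J-H =  2 → C
  i=13: H-Z =  8 → I
  i=14: B-C = 25 → Z
  i=15: Q-E = 12 → M
  i=16: N-G =  7 → H
  i=17: F-L = 20 → U
  i=18: P-F = 10 → K
  i=19: R-P =  2 → C
  i=20: F-X =  8 → I
  i=21: M-N = 25 → Z
  i=22: W-K = 12 → M
  i=23: V-O =  7 → H
  i=24: G-M = 20 → U
  i=25: O-E = 10 → K
  i=26: R-P =  2 → C
  i=27: U-M =  8 → I
  i=28: X-Y = 25 → Z
  shifts repeat with period 7: ZMHUKCI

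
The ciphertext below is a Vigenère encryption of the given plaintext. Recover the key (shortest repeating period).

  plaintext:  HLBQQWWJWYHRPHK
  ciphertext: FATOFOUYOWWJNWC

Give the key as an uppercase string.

YPS

  i= 0: F-H = 24 → Y
  i= 1: A-L = 15 → P
  i= 2: T-B = 18 → S
  i= 3: O-Q = 24 → Y
  i= 4: F-Q = 15 → P
  i= 5: O-W = 18 → S
  i= 6: U-W = 24 → Y
  i= 7: Y-J = 15 → P
  i= 8: O-W = 18 → S
  i= 9: W-Y = 24 → Y
  i=10: W-H = 15 → P
  i=11: J-R = 18 → S
  i=12: N-P = 24 → Y
  i=13: W-H = 15 → P
  i=14: C-K = 18 → S
  shifts repeat with period 3: YPS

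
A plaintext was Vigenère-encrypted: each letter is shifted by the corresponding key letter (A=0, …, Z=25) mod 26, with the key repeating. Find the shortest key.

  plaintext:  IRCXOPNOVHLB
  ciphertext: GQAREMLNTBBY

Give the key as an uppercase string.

  i= 0: G-I = 24 → Y
  i= 1: Q-R = 25 → Z
  i= 2: A-C = 24 → Y
  i= 3: R-X = 20 → U
  i= 4: E-O = 16 → Q
  i= 5: M-P = 23 → X
  i= 6: L-N = 24 → Y
  i= 7: N-O = 25 → Z
  i= 8: T-V = 24 → Y
  i= 9: B-H = 20 → U
  i=10: B-L = 16 → Q
  i=11: Y-B = 23 → X
  shifts repeat with period 6: YZYUQX

YZYUQX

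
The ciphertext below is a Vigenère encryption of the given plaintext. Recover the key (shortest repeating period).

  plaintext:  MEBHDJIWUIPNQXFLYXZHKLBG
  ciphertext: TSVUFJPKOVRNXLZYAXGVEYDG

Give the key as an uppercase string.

  i= 0: T-M =  7 → H
  i= 1: S-E = 14 → O
  i= 2: V-B = 20 → U
  i= 3: U-H = 13 → N
  i= 4: F-D =  2 → C
  i= 5: J-J =  0 → A
  i= 6: P-I =  7 → H
  i= 7: K-W = 14 → O
  i= 8: O-U = 20 → U
  i= 9: V-I = 13 → N
  i=10: R-P =  2 → C
  i=11: N-N =  0 → A
  i=12: X-Q =  7 → H
  i=13: L-X = 14 → O
  i=14: Z-F = 20 → U
  i=15: Y-L = 13 → N
  i=16: A-Y =  2 → C
  i=17: X-X =  0 → A
  i=18: G-Z =  7 → H
  i=19: V-H = 14 → O
  i=20: E-K = 20 → U
  i=21: Y-L = 13 → N
  i=22: D-B =  2 → C
  i=23: G-G =  0 → A
  shifts repeat with period 6: HOUNCA

HOUNCA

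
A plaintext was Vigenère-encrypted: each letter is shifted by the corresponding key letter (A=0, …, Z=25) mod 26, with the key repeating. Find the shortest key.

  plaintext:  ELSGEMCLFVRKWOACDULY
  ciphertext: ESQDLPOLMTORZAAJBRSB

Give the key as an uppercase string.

  i= 0: E-E =  0 → A
  i= 1: S-L =  7 → H
  i= 2: Q-S = 24 → Y
  i= 3: D-G = 23 → X
  i= 4: L-E =  7 → H
  i= 5: P-M =  3 → D
  i= 6: O-C = 12 → M
  i= 7: L-L =  0 → A
  i= 8: M-F =  7 → H
  i= 9: T-V = 24 → Y
  i=10: O-R = 23 → X
  i=11: R-K =  7 → H
  i=12: Z-W =  3 → D
  i=13: A-O = 12 → M
  i=14: A-A =  0 → A
  i=15: J-C =  7 → H
  i=16: B-D = 24 → Y
  i=17: R-U = 23 → X
  i=18: S-L =  7 → H
  i=19: B-Y =  3 → D
  shifts repeat with period 7: AHYXHDM

AHYXHDM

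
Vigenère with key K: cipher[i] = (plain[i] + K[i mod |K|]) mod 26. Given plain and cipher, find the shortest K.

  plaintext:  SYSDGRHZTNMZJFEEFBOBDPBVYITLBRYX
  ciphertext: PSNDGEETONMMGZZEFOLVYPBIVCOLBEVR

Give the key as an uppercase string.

XUVAAN

  i= 0: P-S = 23 → X
  i= 1: S-Y = 20 → U
  i= 2: N-S = 21 → V
  i= 3: D-D =  0 → A
  i= 4: G-G =  0 → A
  i= 5: E-R = 13 → N
  i= 6: E-H = 23 → X
  i= 7: T-Z = 20 → U
  i= 8: O-T = 21 → V
  i= 9: N-N =  0 → A
  i=10: M-M =  0 → A
  i=11: M-Z = 13 → N
  i=12: G-J = 23 → X
  i=13: Z-F = 20 → U
  i=14: Z-E = 21 → V
  i=15: E-E =  0 → A
  i=16: F-F =  0 → A
  i=17: O-B = 13 → N
  i=18: L-O = 23 → X
  i=19: V-B = 20 → U
  i=20: Y-D = 21 → V
  i=21: P-P =  0 → A
  i=22: B-B =  0 → A
  i=23: I-V = 13 → N
  i=24: V-Y = 23 → X
  i=25: C-I = 20 → U
  i=26: O-T = 21 → V
  i=27: L-L =  0 → A
  i=28: B-B =  0 → A
  i=29: E-R = 13 → N
  i=30: V-Y = 23 → X
  i=31: R-X = 20 → U
  shifts repeat with period 6: XUVAAN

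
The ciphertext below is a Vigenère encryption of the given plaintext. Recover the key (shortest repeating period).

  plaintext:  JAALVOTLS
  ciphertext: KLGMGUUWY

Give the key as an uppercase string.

BLG

  i= 0: K-J =  1 → B
  i= 1: L-A = 11 → L
  i= 2: G-A =  6 → G
  i= 3: M-L =  1 → B
  i= 4: G-V = 11 → L
  i= 5: U-O =  6 → G
  i= 6: U-T =  1 → B
  i= 7: W-L = 11 → L
  i= 8: Y-S =  6 → G
  shifts repeat with period 3: BLG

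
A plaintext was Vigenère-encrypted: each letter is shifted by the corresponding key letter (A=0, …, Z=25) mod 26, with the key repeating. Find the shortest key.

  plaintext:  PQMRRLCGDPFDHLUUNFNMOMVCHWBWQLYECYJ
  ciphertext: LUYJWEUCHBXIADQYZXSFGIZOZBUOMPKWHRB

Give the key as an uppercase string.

  i= 0: L-P = 22 → W
  i= 1: U-Q =  4 → E
  i= 2: Y-M = 12 → M
  i= 3: J-R = 18 → S
  i= 4: W-R =  5 → F
  i= 5: E-L = 19 → T
  i= 6: U-C = 18 → S
  i= 7: C-G = 22 → W
  i= 8: H-D =  4 → E
  i= 9: B-P = 12 → M
  i=10: X-F = 18 → S
  i=11: I-D =  5 → F
  i=12: A-H = 19 → T
  i=13: D-L = 18 → S
  i=14: Q-U = 22 → W
  i=15: Y-U =  4 → E
  i=16: Z-N = 12 → M
  i=17: X-F = 18 → S
  i=18: S-N =  5 → F
  i=19: F-M = 19 → T
  i=20: G-O = 18 → S
  i=21: I-M = 22 → W
  i=22: Z-V =  4 → E
  i=23: O-C = 12 → M
  i=24: Z-H = 18 → S
  i=25: B-W =  5 → F
  i=26: U-B = 19 → T
  i=27: O-W = 18 → S
  i=28: M-Q = 22 → W
  i=29: P-L =  4 → E
  i=30: K-Y = 12 → M
  i=31: W-E = 18 → S
  i=32: H-C =  5 → F
  i=33: R-Y = 19 → T
  i=34: B-J = 18 → S
  shifts repeat with period 7: WEMSFTS

WEMSFTS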